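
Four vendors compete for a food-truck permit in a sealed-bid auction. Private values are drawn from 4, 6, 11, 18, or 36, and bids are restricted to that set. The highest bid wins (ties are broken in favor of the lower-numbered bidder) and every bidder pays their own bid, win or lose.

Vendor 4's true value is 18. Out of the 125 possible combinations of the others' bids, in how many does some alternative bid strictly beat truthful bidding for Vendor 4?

106

Others bid (4, 4, 4): truth gives 0; bid 6 gives 12 > 0. Violating.
Others bid (4, 4, 6): truth gives 0; bid 11 gives 7 > 0. Violating.
Others bid (4, 4, 18): truth gives -18; bid 4 gives -4 > -18. Violating.
Others bid (4, 4, 36): truth gives -18; bid 4 gives -4 > -18. Violating.
Others bid (4, 4, 11): truth gives 0; no alternative beats it.
Others bid (4, 6, 11): truth gives 0; no alternative beats it.
(Checking all 125 profiles: 106 have a profitable deviation, 19 do not.)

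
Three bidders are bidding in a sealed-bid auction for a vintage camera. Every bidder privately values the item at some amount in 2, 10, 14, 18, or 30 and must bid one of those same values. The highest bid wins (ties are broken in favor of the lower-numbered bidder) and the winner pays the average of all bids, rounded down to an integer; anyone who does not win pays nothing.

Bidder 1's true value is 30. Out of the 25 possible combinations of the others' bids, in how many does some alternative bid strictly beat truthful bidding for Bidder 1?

16

Others bid (2, 2): truth gives 19; bid 2 gives 28 > 19. Violating.
Others bid (2, 10): truth gives 16; bid 10 gives 23 > 16. Violating.
Others bid (2, 14): truth gives 15; bid 14 gives 20 > 15. Violating.
Others bid (2, 18): truth gives 14; bid 18 gives 18 > 14. Violating.
Others bid (2, 30): truth gives 10; no alternative beats it.
Others bid (10, 30): truth gives 7; no alternative beats it.
(Checking all 25 profiles: 16 have a profitable deviation, 9 do not.)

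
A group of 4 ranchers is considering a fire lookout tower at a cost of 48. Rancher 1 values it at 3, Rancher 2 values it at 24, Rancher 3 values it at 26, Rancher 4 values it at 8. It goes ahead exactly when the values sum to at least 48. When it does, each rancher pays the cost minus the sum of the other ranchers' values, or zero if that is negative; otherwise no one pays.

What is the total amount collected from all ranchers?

Total value 61 ≥ cost 48, so it is built.
Rancher 1: others sum to 58; max(0, 48 - 58) = 0.
Rancher 2: others sum to 37; max(0, 48 - 37) = 11.
Rancher 3: others sum to 35; max(0, 48 - 35) = 13.
Rancher 4: others sum to 53; max(0, 48 - 53) = 0.
Total collected = 0 + 11 + 13 + 0 = 24.

24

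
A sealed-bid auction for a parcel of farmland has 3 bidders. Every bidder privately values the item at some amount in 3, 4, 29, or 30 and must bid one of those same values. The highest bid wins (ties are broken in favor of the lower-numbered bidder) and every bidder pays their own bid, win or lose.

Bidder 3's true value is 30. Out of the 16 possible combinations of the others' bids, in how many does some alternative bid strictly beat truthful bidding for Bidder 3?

Others bid (3, 3): truth gives 0; bid 4 gives 26 > 0. Violating.
Others bid (3, 4): truth gives 0; bid 29 gives 1 > 0. Violating.
Others bid (3, 30): truth gives -30; bid 3 gives -3 > -30. Violating.
Others bid (4, 3): truth gives 0; bid 29 gives 1 > 0. Violating.
Others bid (3, 29): truth gives 0; no alternative beats it.
Others bid (4, 29): truth gives 0; no alternative beats it.
(Checking all 16 profiles: 11 have a profitable deviation, 5 do not.)

11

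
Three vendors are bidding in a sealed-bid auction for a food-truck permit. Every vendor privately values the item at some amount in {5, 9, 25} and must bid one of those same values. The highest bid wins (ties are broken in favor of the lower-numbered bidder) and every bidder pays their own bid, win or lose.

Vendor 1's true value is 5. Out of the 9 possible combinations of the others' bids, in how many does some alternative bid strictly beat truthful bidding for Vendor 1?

Others bid (5, 9): truth gives -5; bid 9 gives -4 > -5. Violating.
Others bid (9, 5): truth gives -5; bid 9 gives -4 > -5. Violating.
Others bid (9, 9): truth gives -5; bid 9 gives -4 > -5. Violating.
Others bid (5, 5): truth gives 0; no alternative beats it.
Others bid (5, 25): truth gives -5; no alternative beats it.
(Checking all 9 profiles: 3 have a profitable deviation, 6 do not.)

3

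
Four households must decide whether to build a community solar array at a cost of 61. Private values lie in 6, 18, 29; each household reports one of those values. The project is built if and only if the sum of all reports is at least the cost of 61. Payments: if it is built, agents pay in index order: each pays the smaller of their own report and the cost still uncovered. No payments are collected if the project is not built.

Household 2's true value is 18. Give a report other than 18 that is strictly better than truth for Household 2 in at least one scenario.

6

Suppose Household 1 reports 6, Household 3 reports 29 and Household 4 reports 29.
Report 18: project built, pays 18, utility 18 - 18 = 0.
Report 6: project built, pays 6, utility 18 - 6 = 12.
So reporting 6 beats truth here (12 > 0).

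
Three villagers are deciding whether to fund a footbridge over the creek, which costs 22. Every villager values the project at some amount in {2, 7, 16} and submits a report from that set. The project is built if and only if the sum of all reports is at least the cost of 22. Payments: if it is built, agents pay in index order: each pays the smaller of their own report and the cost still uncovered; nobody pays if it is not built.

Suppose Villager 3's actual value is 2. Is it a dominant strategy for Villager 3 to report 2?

Check each profile of the others' reports and compare truth against every alternative report.
Others report (2, 16): truth gives 0, best alternative gives -2.
Others report (16, 2): truth gives 0, best alternative gives -2.
Others report (7, 16): truth gives 2, best alternative gives 2.
Others report (16, 7): truth gives 2, best alternative gives 2.
Others report (16, 16): truth gives 2, best alternative gives 2.
Others report (2, 2): truth gives 0, best alternative gives 0.
(Remaining 3 profiles checked similarly; truth is weakly best in each.)
In every case the truthful report is at least as good as any alternative, so it is a dominant strategy.

Yes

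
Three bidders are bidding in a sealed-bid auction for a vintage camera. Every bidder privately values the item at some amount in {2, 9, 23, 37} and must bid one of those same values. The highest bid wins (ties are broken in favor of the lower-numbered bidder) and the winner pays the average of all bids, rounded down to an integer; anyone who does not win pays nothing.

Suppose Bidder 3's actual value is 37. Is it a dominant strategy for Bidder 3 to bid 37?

Consider the case where Bidder 1 bids 2 and Bidder 2 bids 2.
Truthful bid 37: wins, pays 13, utility 37 - 13 = 24.
Bid 9 instead: wins, pays 4, utility 37 - 4 = 33.
Since 33 > 24, bidding 9 is strictly better here, so truthful bidding is not dominant.

No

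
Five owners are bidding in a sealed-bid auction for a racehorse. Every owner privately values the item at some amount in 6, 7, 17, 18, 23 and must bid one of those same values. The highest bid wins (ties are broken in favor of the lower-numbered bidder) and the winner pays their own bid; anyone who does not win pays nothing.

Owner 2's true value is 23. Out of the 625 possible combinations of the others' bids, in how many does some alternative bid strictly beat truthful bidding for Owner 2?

192

Others bid (6, 6, 6, 6): truth gives 0; bid 7 gives 16 > 0. Violating.
Others bid (6, 6, 6, 7): truth gives 0; bid 7 gives 16 > 0. Violating.
Others bid (6, 6, 6, 17): truth gives 0; bid 17 gives 6 > 0. Violating.
Others bid (6, 6, 6, 18): truth gives 0; bid 18 gives 5 > 0. Violating.
Others bid (6, 6, 6, 23): truth gives 0; no alternative beats it.
Others bid (6, 6, 7, 23): truth gives 0; no alternative beats it.
(Checking all 625 profiles: 192 have a profitable deviation, 433 do not.)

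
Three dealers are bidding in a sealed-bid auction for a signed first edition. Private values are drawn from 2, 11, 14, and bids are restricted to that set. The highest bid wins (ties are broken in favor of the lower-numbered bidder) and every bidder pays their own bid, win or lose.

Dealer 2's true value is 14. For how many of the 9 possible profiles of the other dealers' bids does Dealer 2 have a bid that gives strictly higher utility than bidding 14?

Others bid (2, 2): truth gives 0; bid 11 gives 3 > 0. Violating.
Others bid (2, 11): truth gives 0; bid 11 gives 3 > 0. Violating.
Others bid (14, 2): truth gives -14; bid 2 gives -2 > -14. Violating.
Others bid (14, 11): truth gives -14; bid 2 gives -2 > -14. Violating.
Others bid (2, 14): truth gives 0; no alternative beats it.
Others bid (11, 2): truth gives 0; no alternative beats it.
(Checking all 9 profiles: 5 have a profitable deviation, 4 do not.)

5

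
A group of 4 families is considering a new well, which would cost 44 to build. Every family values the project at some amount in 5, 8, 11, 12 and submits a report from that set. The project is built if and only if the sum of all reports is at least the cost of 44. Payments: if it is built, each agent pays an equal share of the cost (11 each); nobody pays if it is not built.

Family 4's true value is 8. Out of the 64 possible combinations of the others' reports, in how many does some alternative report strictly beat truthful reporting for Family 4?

Others report (12, 12, 12): truth gives -3; report 5 gives 0 > -3. Violating.
Others report (5, 5, 5): truth gives 0; no alternative beats it.
Others report (5, 5, 8): truth gives 0; no alternative beats it.
(Checking all 64 profiles: 1 has a profitable deviation, 63 do not.)

1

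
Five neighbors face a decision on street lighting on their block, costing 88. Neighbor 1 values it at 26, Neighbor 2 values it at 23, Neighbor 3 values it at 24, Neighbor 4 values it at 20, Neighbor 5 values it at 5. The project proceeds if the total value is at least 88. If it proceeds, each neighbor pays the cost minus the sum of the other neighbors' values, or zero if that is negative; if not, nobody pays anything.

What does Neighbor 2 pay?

Total value 98 ≥ cost 88, so the project is built.
The other neighbors' values sum to 75.
Cost minus that sum is 88 - 75 = 13.

13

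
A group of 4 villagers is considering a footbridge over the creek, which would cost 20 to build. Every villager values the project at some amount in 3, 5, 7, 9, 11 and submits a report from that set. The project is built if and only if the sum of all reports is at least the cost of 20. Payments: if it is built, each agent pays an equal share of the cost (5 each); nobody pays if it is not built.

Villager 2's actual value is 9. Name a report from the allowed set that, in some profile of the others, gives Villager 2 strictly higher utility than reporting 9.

Suppose Villager 1 reports 3, Villager 3 reports 3 and Villager 4 reports 3.
Report 9: project not built, utility 0.
Report 11: project built, pays 5, utility 9 - 5 = 4.
So reporting 11 beats truth here (4 > 0).

11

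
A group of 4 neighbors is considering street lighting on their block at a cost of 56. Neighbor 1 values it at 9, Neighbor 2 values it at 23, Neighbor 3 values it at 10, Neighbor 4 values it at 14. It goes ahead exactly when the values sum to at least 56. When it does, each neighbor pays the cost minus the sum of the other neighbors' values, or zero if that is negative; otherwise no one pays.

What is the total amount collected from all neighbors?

56

Total value 56 ≥ cost 56, so it is built.
Neighbor 1: others sum to 47; max(0, 56 - 47) = 9.
Neighbor 2: others sum to 33; max(0, 56 - 33) = 23.
Neighbor 3: others sum to 46; max(0, 56 - 46) = 10.
Neighbor 4: others sum to 42; max(0, 56 - 42) = 14.
Total collected = 9 + 23 + 10 + 14 = 56.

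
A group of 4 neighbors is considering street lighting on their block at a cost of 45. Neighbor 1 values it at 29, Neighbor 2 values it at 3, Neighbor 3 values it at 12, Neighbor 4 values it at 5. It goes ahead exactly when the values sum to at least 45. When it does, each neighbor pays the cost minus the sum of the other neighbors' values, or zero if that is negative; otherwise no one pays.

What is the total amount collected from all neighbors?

Total value 49 ≥ cost 45, so it is built.
Neighbor 1: others sum to 20; max(0, 45 - 20) = 25.
Neighbor 2: others sum to 46; max(0, 45 - 46) = 0.
Neighbor 3: others sum to 37; max(0, 45 - 37) = 8.
Neighbor 4: others sum to 44; max(0, 45 - 44) = 1.
Total collected = 25 + 0 + 8 + 1 = 34.

34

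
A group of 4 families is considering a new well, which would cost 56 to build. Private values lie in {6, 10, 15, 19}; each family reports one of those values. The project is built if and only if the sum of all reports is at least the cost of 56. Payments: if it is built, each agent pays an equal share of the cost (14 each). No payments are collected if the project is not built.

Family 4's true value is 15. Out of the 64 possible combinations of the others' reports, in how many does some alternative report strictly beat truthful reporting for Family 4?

12

Others report (6, 15, 19): truth gives 0; report 19 gives 1 > 0. Violating.
Others report (6, 19, 15): truth gives 0; report 19 gives 1 > 0. Violating.
Others report (10, 10, 19): truth gives 0; report 19 gives 1 > 0. Violating.
Others report (10, 15, 15): truth gives 0; report 19 gives 1 > 0. Violating.
Others report (6, 6, 6): truth gives 0; no alternative beats it.
Others report (6, 6, 10): truth gives 0; no alternative beats it.
(Checking all 64 profiles: 12 have a profitable deviation, 52 do not.)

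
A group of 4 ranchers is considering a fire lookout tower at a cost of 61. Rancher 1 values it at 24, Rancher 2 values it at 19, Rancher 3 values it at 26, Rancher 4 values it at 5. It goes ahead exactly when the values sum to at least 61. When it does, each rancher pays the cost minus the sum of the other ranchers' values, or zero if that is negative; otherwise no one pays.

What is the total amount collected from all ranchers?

30

Total value 74 ≥ cost 61, so it is built.
Rancher 1: others sum to 50; max(0, 61 - 50) = 11.
Rancher 2: others sum to 55; max(0, 61 - 55) = 6.
Rancher 3: others sum to 48; max(0, 61 - 48) = 13.
Rancher 4: others sum to 69; max(0, 61 - 69) = 0.
Total collected = 11 + 6 + 13 + 0 = 30.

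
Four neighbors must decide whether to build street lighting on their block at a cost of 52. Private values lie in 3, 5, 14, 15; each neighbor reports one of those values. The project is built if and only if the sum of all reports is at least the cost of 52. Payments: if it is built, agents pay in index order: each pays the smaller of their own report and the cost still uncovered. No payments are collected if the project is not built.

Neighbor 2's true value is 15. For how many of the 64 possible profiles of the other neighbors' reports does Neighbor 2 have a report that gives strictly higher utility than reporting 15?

8

Others report (14, 14, 14): truth gives 0; report 14 gives 1 > 0. Violating.
Others report (14, 14, 15): truth gives 0; report 14 gives 1 > 0. Violating.
Others report (14, 15, 14): truth gives 0; report 14 gives 1 > 0. Violating.
Others report (14, 15, 15): truth gives 0; report 14 gives 1 > 0. Violating.
Others report (3, 3, 3): truth gives 0; no alternative beats it.
Others report (3, 3, 5): truth gives 0; no alternative beats it.
(Checking all 64 profiles: 8 have a profitable deviation, 56 do not.)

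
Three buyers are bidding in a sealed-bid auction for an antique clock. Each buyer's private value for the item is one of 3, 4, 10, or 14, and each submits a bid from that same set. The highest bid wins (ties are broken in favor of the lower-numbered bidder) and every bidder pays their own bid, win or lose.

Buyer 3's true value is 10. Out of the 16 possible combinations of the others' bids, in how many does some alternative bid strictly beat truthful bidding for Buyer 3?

13

Others bid (3, 3): truth gives 0; bid 4 gives 6 > 0. Violating.
Others bid (3, 10): truth gives -10; bid 3 gives -3 > -10. Violating.
Others bid (3, 14): truth gives -10; bid 3 gives -3 > -10. Violating.
Others bid (4, 10): truth gives -10; bid 3 gives -3 > -10. Violating.
Others bid (3, 4): truth gives 0; no alternative beats it.
Others bid (4, 3): truth gives 0; no alternative beats it.
(Checking all 16 profiles: 13 have a profitable deviation, 3 do not.)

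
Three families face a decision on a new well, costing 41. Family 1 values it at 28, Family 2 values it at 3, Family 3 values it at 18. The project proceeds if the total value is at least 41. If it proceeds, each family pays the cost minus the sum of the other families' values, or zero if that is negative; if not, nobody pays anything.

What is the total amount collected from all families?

30

Total value 49 ≥ cost 41, so it is built.
Family 1: others sum to 21; max(0, 41 - 21) = 20.
Family 2: others sum to 46; max(0, 41 - 46) = 0.
Family 3: others sum to 31; max(0, 41 - 31) = 10.
Total collected = 20 + 0 + 10 = 30.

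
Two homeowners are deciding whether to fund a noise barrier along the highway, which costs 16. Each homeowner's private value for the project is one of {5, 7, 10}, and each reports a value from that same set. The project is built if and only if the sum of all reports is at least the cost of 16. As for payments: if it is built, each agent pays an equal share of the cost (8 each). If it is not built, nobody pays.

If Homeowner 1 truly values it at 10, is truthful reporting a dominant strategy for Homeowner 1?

Yes

Check each profile of the others' reports and compare truth against every alternative report.
Others report (7): truth gives 2, best alternative gives 0.
Others report (10): truth gives 2, best alternative gives 2.
Others report (5): truth gives 0, best alternative gives 0.
In every case the truthful report is at least as good as any alternative, so it is a dominant strategy.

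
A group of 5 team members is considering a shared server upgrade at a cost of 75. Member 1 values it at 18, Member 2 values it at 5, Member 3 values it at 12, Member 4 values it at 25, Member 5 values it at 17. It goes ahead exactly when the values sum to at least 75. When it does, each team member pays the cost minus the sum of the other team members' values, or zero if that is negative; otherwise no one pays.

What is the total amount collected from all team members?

67

Total value 77 ≥ cost 75, so it is built.
Member 1: others sum to 59; max(0, 75 - 59) = 16.
Member 2: others sum to 72; max(0, 75 - 72) = 3.
Member 3: others sum to 65; max(0, 75 - 65) = 10.
Member 4: others sum to 52; max(0, 75 - 52) = 23.
Member 5: others sum to 60; max(0, 75 - 60) = 15.
Total collected = 16 + 3 + 10 + 23 + 15 = 67.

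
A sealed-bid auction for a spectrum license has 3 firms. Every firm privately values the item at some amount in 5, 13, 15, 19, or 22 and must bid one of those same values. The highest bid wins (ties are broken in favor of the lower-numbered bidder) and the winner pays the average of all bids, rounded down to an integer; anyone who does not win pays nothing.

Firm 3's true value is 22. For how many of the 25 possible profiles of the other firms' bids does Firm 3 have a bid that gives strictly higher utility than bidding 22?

Others bid (5, 5): truth gives 12; bid 13 gives 15 > 12. Violating.
Others bid (5, 13): truth gives 9; bid 15 gives 11 > 9. Violating.
Others bid (5, 15): truth gives 8; bid 19 gives 9 > 8. Violating.
Others bid (13, 5): truth gives 9; bid 15 gives 11 > 9. Violating.
Others bid (5, 19): truth gives 7; no alternative beats it.
Others bid (5, 22): truth gives 0; no alternative beats it.
(Checking all 25 profiles: 9 have a profitable deviation, 16 do not.)

9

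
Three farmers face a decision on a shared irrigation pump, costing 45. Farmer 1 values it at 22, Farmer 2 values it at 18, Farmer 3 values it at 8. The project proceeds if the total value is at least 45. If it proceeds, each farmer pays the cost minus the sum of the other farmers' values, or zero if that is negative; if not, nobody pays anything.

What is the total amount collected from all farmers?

Total value 48 ≥ cost 45, so it is built.
Farmer 1: others sum to 26; max(0, 45 - 26) = 19.
Farmer 2: others sum to 30; max(0, 45 - 30) = 15.
Farmer 3: others sum to 40; max(0, 45 - 40) = 5.
Total collected = 19 + 15 + 5 = 39.

39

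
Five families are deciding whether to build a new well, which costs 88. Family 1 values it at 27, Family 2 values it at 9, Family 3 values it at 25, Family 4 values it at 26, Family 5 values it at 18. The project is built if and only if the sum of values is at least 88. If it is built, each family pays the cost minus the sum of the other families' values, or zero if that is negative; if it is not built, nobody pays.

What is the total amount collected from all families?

28

Total value 105 ≥ cost 88, so it is built.
Family 1: others sum to 78; max(0, 88 - 78) = 10.
Family 2: others sum to 96; max(0, 88 - 96) = 0.
Family 3: others sum to 80; max(0, 88 - 80) = 8.
Family 4: others sum to 79; max(0, 88 - 79) = 9.
Family 5: others sum to 87; max(0, 88 - 87) = 1.
Total collected = 10 + 0 + 8 + 9 + 1 = 28.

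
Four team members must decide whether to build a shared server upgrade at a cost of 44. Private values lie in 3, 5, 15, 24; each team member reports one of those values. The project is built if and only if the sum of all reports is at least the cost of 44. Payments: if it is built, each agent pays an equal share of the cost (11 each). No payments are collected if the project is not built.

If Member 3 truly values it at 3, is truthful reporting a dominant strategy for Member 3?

Yes

Check each profile of the others' reports and compare truth against every alternative report.
Others report (3, 15, 24): truth gives -8, best alternative gives -8.
Others report (3, 24, 15): truth gives -8, best alternative gives -8.
Others report (3, 24, 24): truth gives -8, best alternative gives -8.
Others report (5, 15, 24): truth gives -8, best alternative gives -8.
Others report (5, 24, 15): truth gives -8, best alternative gives -8.
Others report (5, 24, 24): truth gives -8, best alternative gives -8.
(Remaining 58 profiles checked similarly; truth is weakly best in each.)
In every case the truthful report is at least as good as any alternative, so it is a dominant strategy.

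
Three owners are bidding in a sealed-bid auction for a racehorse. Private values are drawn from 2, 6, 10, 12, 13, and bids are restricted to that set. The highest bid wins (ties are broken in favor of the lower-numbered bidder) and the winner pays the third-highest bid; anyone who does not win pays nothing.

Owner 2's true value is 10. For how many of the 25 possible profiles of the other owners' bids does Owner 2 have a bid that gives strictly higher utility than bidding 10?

8

Others bid (2, 12): truth gives 0; bid 12 gives 8 > 0. Violating.
Others bid (2, 13): truth gives 0; bid 13 gives 8 > 0. Violating.
Others bid (6, 12): truth gives 0; bid 12 gives 4 > 0. Violating.
Others bid (6, 13): truth gives 0; bid 13 gives 4 > 0. Violating.
Others bid (2, 2): truth gives 8; no alternative beats it.
Others bid (2, 6): truth gives 8; no alternative beats it.
(Checking all 25 profiles: 8 have a profitable deviation, 17 do not.)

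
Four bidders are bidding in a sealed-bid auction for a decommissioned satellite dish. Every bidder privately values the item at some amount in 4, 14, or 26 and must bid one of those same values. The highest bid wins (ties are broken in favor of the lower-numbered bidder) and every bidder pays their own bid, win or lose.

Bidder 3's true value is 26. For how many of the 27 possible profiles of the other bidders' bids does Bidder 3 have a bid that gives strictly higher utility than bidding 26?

17

Others bid (4, 4, 4): truth gives 0; bid 14 gives 12 > 0. Violating.
Others bid (4, 4, 14): truth gives 0; bid 14 gives 12 > 0. Violating.
Others bid (4, 26, 4): truth gives -26; bid 4 gives -4 > -26. Violating.
Others bid (4, 26, 14): truth gives -26; bid 4 gives -4 > -26. Violating.
Others bid (4, 4, 26): truth gives 0; no alternative beats it.
Others bid (4, 14, 4): truth gives 0; no alternative beats it.
(Checking all 27 profiles: 17 have a profitable deviation, 10 do not.)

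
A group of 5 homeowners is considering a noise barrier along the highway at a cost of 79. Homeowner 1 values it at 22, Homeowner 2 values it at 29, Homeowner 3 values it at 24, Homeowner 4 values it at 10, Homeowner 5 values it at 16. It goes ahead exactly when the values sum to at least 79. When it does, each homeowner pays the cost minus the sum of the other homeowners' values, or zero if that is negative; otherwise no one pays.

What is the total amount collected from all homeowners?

Total value 101 ≥ cost 79, so it is built.
Homeowner 1: others sum to 79; max(0, 79 - 79) = 0.
Homeowner 2: others sum to 72; max(0, 79 - 72) = 7.
Homeowner 3: others sum to 77; max(0, 79 - 77) = 2.
Homeowner 4: others sum to 91; max(0, 79 - 91) = 0.
Homeowner 5: others sum to 85; max(0, 79 - 85) = 0.
Total collected = 0 + 7 + 2 + 0 + 0 = 9.

9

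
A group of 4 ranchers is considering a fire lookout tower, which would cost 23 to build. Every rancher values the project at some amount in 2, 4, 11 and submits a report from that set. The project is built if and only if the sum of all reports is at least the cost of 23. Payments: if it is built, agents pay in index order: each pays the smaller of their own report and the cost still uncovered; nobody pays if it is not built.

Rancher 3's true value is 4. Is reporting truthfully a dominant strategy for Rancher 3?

No

Consider the case where Rancher 1 reports 2, Rancher 2 reports 11 and Rancher 4 reports 11.
Truthful report 4: project built, pays 4, utility 4 - 4 = 0.
Report 2 instead: project built, pays 2, utility 4 - 2 = 2.
Since 2 > 0, reporting 2 is strictly better here, so truthful reporting is not dominant.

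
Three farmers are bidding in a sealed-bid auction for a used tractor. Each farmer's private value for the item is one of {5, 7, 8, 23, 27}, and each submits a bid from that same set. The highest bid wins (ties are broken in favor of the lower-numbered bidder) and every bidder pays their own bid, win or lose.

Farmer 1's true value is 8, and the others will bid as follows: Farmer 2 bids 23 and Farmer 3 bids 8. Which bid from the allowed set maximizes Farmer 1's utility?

5

Bid 5: loses but pays 5, utility -5.
Bid 7: loses but pays 7, utility -7.
Bid 8: loses but pays 8, utility -8.
Bid 23: wins, pays 23, utility 8 - 23 = -15.
Bid 27: wins, pays 27, utility 8 - 27 = -19.
The best choice is 5 with utility -5.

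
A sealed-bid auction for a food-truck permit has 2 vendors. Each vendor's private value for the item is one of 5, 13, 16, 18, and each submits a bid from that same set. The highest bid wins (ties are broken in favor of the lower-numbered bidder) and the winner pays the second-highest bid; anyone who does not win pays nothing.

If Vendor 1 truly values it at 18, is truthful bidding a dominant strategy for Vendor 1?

Check each profile of the others' bids and compare truth against every alternative bid.
Others bid (5): truth gives 13, best alternative gives 13.
Others bid (13): truth gives 5, best alternative gives 5.
Others bid (16): truth gives 2, best alternative gives 2.
Others bid (18): truth gives 0, best alternative gives 0.
In every case the truthful bid is at least as good as any alternative, so it is a dominant strategy.

Yes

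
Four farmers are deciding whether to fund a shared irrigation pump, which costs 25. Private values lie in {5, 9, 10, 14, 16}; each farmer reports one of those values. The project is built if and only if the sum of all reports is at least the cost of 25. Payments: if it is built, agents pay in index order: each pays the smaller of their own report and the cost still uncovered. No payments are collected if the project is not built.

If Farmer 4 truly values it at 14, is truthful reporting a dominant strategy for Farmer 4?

Yes

Check each profile of the others' reports and compare truth against every alternative report.
Others report (5, 5, 16): truth gives 14, best alternative gives 14.
Others report (5, 9, 14): truth gives 14, best alternative gives 14.
Others report (5, 9, 16): truth gives 14, best alternative gives 14.
Others report (5, 10, 10): truth gives 14, best alternative gives 14.
Others report (5, 10, 14): truth gives 14, best alternative gives 14.
Others report (5, 10, 16): truth gives 14, best alternative gives 14.
(Remaining 119 profiles checked similarly; truth is weakly best in each.)
In every case the truthful report is at least as good as any alternative, so it is a dominant strategy.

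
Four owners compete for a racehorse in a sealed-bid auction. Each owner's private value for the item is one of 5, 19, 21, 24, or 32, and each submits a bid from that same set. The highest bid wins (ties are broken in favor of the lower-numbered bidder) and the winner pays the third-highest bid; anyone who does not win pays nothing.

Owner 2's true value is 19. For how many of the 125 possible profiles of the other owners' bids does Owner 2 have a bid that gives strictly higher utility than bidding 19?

Others bid (5, 5, 21): truth gives 0; bid 21 gives 14 > 0. Violating.
Others bid (5, 5, 24): truth gives 0; bid 24 gives 14 > 0. Violating.
Others bid (5, 5, 32): truth gives 0; bid 32 gives 14 > 0. Violating.
Others bid (5, 21, 5): truth gives 0; bid 21 gives 14 > 0. Violating.
Others bid (5, 5, 5): truth gives 14; no alternative beats it.
Others bid (5, 5, 19): truth gives 14; no alternative beats it.
(Checking all 125 profiles: 9 have a profitable deviation, 116 do not.)

9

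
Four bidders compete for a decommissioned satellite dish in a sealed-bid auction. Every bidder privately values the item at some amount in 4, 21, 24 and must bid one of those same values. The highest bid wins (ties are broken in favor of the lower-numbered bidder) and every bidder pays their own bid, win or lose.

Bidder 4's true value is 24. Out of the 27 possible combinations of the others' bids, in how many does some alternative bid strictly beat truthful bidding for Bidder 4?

Others bid (4, 4, 4): truth gives 0; bid 21 gives 3 > 0. Violating.
Others bid (4, 4, 24): truth gives -24; bid 4 gives -4 > -24. Violating.
Others bid (4, 21, 24): truth gives -24; bid 4 gives -4 > -24. Violating.
Others bid (4, 24, 4): truth gives -24; bid 4 gives -4 > -24. Violating.
Others bid (4, 4, 21): truth gives 0; no alternative beats it.
Others bid (4, 21, 4): truth gives 0; no alternative beats it.
(Checking all 27 profiles: 20 have a profitable deviation, 7 do not.)

20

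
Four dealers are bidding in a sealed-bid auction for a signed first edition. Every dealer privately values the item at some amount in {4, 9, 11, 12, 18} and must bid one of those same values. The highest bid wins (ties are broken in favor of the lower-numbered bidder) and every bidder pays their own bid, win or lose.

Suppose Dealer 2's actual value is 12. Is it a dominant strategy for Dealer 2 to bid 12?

Consider the case where Dealer 1 bids 4, Dealer 3 bids 4 and Dealer 4 bids 4.
Truthful bid 12: wins, pays 12, utility 12 - 12 = 0.
Bid 9 instead: wins, pays 9, utility 12 - 9 = 3.
Since 3 > 0, bidding 9 is strictly better here, so truthful bidding is not dominant.

No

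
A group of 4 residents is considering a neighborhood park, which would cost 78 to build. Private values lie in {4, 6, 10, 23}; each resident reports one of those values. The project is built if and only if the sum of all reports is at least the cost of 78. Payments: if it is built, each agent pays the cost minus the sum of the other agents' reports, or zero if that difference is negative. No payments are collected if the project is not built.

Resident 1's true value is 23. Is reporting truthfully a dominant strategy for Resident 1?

Yes

Check each profile of the others' reports and compare truth against every alternative report.
Others report (10, 23, 23): truth gives 1, best alternative gives 0.
Others report (23, 10, 23): truth gives 1, best alternative gives 0.
Others report (23, 23, 10): truth gives 1, best alternative gives 0.
Others report (23, 23, 23): truth gives 14, best alternative gives 14.
Others report (4, 4, 4): truth gives 0, best alternative gives 0.
Others report (4, 4, 6): truth gives 0, best alternative gives 0.
(Remaining 58 profiles checked similarly; truth is weakly best in each.)
In every case the truthful report is at least as good as any alternative, so it is a dominant strategy.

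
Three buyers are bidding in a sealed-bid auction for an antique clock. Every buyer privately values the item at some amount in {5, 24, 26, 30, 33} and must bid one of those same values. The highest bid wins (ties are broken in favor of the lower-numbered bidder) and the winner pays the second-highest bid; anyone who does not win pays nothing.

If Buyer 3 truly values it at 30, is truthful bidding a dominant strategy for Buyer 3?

Yes

Check each profile of the others' bids and compare truth against every alternative bid.
Others bid (5, 5): truth gives 25, best alternative gives 25.
Others bid (5, 24): truth gives 6, best alternative gives 6.
Others bid (24, 5): truth gives 6, best alternative gives 6.
Others bid (24, 24): truth gives 6, best alternative gives 6.
Others bid (5, 26): truth gives 4, best alternative gives 4.
Others bid (24, 26): truth gives 4, best alternative gives 4.
(Remaining 19 profiles checked similarly; truth is weakly best in each.)
In every case the truthful bid is at least as good as any alternative, so it is a dominant strategy.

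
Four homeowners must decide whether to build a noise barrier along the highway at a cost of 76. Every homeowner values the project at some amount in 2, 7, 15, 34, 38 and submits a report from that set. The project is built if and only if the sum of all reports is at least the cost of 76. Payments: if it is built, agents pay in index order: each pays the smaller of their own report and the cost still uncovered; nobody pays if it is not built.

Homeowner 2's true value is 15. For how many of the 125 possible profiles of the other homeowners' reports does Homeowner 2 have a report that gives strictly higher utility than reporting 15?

44

Others report (2, 34, 34): truth gives 0; report 7 gives 8 > 0. Violating.
Others report (2, 34, 38): truth gives 0; report 2 gives 13 > 0. Violating.
Others report (2, 38, 34): truth gives 0; report 2 gives 13 > 0. Violating.
Others report (2, 38, 38): truth gives 0; report 2 gives 13 > 0. Violating.
Others report (2, 2, 2): truth gives 0; no alternative beats it.
Others report (2, 2, 7): truth gives 0; no alternative beats it.
(Checking all 125 profiles: 44 have a profitable deviation, 81 do not.)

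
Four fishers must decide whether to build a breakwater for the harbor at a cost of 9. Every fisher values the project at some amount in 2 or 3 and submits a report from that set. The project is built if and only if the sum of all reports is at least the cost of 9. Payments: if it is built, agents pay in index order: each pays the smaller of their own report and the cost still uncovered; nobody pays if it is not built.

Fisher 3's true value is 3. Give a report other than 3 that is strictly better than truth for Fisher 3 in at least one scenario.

2

Suppose Fisher 1 reports 2, Fisher 2 reports 2 and Fisher 4 reports 3.
Report 3: project built, pays 3, utility 3 - 3 = 0.
Report 2: project built, pays 2, utility 3 - 2 = 1.
So reporting 2 beats truth here (1 > 0).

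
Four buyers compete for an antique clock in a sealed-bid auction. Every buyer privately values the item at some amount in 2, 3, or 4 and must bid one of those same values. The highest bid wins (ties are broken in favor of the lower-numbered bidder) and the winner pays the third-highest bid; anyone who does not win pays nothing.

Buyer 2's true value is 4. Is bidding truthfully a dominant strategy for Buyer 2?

Yes

Check each profile of the others' bids and compare truth against every alternative bid.
Others bid (2, 2, 4): truth gives 2, best alternative gives 0.
Others bid (2, 4, 2): truth gives 2, best alternative gives 0.
Others bid (3, 2, 2): truth gives 2, best alternative gives 0.
Others bid (2, 3, 4): truth gives 1, best alternative gives 0.
Others bid (2, 4, 3): truth gives 1, best alternative gives 0.
Others bid (3, 2, 3): truth gives 1, best alternative gives 0.
(Remaining 21 profiles checked similarly; truth is weakly best in each.)
In every case the truthful bid is at least as good as any alternative, so it is a dominant strategy.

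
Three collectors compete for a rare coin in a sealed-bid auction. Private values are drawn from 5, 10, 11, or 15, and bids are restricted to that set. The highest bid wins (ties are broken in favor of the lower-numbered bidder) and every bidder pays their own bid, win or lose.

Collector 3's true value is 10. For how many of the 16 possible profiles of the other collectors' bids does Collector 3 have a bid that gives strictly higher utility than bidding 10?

15

Others bid (5, 10): truth gives -10; bid 11 gives -1 > -10. Violating.
Others bid (5, 11): truth gives -10; bid 5 gives -5 > -10. Violating.
Others bid (5, 15): truth gives -10; bid 5 gives -5 > -10. Violating.
Others bid (10, 5): truth gives -10; bid 11 gives -1 > -10. Violating.
Others bid (5, 5): truth gives 0; no alternative beats it.
(Checking all 16 profiles: 15 have a profitable deviation, 1 does not.)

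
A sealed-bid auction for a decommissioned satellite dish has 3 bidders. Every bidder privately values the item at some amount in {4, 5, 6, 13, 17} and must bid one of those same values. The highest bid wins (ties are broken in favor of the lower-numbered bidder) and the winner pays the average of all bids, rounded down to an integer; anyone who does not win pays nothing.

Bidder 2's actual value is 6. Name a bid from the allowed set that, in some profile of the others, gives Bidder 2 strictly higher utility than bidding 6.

5

Suppose Bidder 1 bids 4 and Bidder 3 bids 5.
Bid 6: wins, pays 5, utility 6 - 5 = 1.
Bid 5: wins, pays 4, utility 6 - 4 = 2.
So bidding 5 beats truth here (2 > 1).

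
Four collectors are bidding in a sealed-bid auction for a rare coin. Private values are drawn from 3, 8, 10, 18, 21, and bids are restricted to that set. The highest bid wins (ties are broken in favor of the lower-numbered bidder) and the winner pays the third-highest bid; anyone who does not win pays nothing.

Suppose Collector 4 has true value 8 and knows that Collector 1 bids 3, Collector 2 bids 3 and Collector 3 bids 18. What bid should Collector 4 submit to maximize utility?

Bid 3: loses, pays 0, utility 0.
Bid 8: loses, pays 0, utility 0.
Bid 10: loses, pays 0, utility 0.
Bid 18: loses, pays 0, utility 0.
Bid 21: wins, pays 3, utility 8 - 3 = 5.
The best choice is 21 with utility 5.

21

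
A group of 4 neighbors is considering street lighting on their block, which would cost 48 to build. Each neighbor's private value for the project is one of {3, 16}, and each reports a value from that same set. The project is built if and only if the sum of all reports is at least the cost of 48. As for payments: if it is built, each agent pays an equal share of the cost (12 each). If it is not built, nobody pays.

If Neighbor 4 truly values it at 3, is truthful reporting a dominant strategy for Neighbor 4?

Yes

Check each profile of the others' reports and compare truth against every alternative report.
Others report (3, 16, 16): truth gives 0, best alternative gives -9.
Others report (16, 3, 16): truth gives 0, best alternative gives -9.
Others report (16, 16, 3): truth gives 0, best alternative gives -9.
Others report (16, 16, 16): truth gives -9, best alternative gives -9.
Others report (3, 3, 3): truth gives 0, best alternative gives 0.
Others report (3, 3, 16): truth gives 0, best alternative gives 0.
(Remaining 2 profiles checked similarly; truth is weakly best in each.)
In every case the truthful report is at least as good as any alternative, so it is a dominant strategy.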